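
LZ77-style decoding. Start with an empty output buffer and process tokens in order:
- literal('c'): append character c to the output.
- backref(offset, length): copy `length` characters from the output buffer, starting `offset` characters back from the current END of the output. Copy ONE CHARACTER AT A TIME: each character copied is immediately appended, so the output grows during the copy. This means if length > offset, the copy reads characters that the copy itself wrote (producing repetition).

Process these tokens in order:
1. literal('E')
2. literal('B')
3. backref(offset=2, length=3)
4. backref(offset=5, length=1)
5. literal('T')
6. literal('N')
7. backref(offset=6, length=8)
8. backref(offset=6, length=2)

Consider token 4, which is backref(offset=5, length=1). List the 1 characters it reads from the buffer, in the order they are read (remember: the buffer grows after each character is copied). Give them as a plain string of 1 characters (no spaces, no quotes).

Token 1: literal('E'). Output: "E"
Token 2: literal('B'). Output: "EB"
Token 3: backref(off=2, len=3) (overlapping!). Copied 'EBE' from pos 0. Output: "EBEBE"
Token 4: backref(off=5, len=1). Buffer before: "EBEBE" (len 5)
  byte 1: read out[0]='E', append. Buffer now: "EBEBEE"

Answer: E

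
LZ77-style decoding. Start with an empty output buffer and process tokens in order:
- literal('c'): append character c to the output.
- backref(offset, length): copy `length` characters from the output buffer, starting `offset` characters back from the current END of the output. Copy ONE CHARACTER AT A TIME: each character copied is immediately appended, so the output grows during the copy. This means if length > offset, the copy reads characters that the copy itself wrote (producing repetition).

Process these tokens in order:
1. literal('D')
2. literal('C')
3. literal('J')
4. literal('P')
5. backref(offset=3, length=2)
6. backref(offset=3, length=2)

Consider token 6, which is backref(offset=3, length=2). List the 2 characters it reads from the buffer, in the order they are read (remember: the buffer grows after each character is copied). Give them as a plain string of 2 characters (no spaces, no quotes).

Answer: PC

Derivation:
Token 1: literal('D'). Output: "D"
Token 2: literal('C'). Output: "DC"
Token 3: literal('J'). Output: "DCJ"
Token 4: literal('P'). Output: "DCJP"
Token 5: backref(off=3, len=2). Copied 'CJ' from pos 1. Output: "DCJPCJ"
Token 6: backref(off=3, len=2). Buffer before: "DCJPCJ" (len 6)
  byte 1: read out[3]='P', append. Buffer now: "DCJPCJP"
  byte 2: read out[4]='C', append. Buffer now: "DCJPCJPC"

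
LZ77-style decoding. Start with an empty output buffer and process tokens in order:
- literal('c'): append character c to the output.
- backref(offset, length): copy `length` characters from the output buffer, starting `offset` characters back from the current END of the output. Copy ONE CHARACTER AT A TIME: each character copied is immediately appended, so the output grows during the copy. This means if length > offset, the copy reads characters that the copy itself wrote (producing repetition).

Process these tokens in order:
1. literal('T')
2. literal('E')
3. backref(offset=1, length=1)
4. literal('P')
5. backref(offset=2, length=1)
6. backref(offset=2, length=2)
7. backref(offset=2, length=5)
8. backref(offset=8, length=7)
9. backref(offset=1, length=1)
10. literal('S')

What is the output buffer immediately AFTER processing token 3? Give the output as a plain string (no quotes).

Token 1: literal('T'). Output: "T"
Token 2: literal('E'). Output: "TE"
Token 3: backref(off=1, len=1). Copied 'E' from pos 1. Output: "TEE"

Answer: TEE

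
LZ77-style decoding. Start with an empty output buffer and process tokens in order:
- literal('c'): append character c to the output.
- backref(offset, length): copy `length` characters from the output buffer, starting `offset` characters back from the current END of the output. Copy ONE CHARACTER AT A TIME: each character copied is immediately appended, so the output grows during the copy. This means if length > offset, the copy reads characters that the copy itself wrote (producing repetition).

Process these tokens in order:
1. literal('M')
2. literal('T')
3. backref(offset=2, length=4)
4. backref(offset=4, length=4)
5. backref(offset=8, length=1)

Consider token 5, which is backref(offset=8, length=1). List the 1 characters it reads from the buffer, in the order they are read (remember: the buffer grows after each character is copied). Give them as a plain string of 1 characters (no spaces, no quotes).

Answer: M

Derivation:
Token 1: literal('M'). Output: "M"
Token 2: literal('T'). Output: "MT"
Token 3: backref(off=2, len=4) (overlapping!). Copied 'MTMT' from pos 0. Output: "MTMTMT"
Token 4: backref(off=4, len=4). Copied 'MTMT' from pos 2. Output: "MTMTMTMTMT"
Token 5: backref(off=8, len=1). Buffer before: "MTMTMTMTMT" (len 10)
  byte 1: read out[2]='M', append. Buffer now: "MTMTMTMTMTM"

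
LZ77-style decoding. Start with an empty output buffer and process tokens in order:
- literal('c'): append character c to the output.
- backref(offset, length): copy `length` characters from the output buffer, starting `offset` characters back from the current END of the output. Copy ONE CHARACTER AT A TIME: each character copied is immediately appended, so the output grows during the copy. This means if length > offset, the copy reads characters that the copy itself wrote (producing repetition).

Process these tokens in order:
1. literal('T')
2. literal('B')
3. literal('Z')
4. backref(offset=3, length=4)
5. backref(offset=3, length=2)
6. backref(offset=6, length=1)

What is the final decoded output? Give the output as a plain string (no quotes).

Token 1: literal('T'). Output: "T"
Token 2: literal('B'). Output: "TB"
Token 3: literal('Z'). Output: "TBZ"
Token 4: backref(off=3, len=4) (overlapping!). Copied 'TBZT' from pos 0. Output: "TBZTBZT"
Token 5: backref(off=3, len=2). Copied 'BZ' from pos 4. Output: "TBZTBZTBZ"
Token 6: backref(off=6, len=1). Copied 'T' from pos 3. Output: "TBZTBZTBZT"

Answer: TBZTBZTBZT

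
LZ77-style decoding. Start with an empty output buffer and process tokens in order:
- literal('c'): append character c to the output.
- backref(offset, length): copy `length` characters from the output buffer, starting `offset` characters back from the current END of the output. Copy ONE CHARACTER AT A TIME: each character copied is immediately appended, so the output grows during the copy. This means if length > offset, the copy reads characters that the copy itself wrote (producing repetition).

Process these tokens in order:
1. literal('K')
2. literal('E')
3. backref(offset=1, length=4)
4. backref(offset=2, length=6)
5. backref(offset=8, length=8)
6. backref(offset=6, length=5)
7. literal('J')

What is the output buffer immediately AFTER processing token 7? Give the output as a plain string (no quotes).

Answer: KEEEEEEEEEEEEEEEEEEEEEEEEJ

Derivation:
Token 1: literal('K'). Output: "K"
Token 2: literal('E'). Output: "KE"
Token 3: backref(off=1, len=4) (overlapping!). Copied 'EEEE' from pos 1. Output: "KEEEEE"
Token 4: backref(off=2, len=6) (overlapping!). Copied 'EEEEEE' from pos 4. Output: "KEEEEEEEEEEE"
Token 5: backref(off=8, len=8). Copied 'EEEEEEEE' from pos 4. Output: "KEEEEEEEEEEEEEEEEEEE"
Token 6: backref(off=6, len=5). Copied 'EEEEE' from pos 14. Output: "KEEEEEEEEEEEEEEEEEEEEEEEE"
Token 7: literal('J'). Output: "KEEEEEEEEEEEEEEEEEEEEEEEEJ"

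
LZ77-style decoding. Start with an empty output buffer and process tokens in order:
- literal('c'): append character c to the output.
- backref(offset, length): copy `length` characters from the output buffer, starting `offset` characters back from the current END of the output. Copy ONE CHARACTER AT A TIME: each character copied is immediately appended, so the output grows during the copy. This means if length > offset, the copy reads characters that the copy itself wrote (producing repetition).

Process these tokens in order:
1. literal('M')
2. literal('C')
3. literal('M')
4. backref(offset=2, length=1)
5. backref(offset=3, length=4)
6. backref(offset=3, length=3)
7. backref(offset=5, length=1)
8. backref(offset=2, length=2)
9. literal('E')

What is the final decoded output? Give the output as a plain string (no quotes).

Answer: MCMCCMCCMCCCCCE

Derivation:
Token 1: literal('M'). Output: "M"
Token 2: literal('C'). Output: "MC"
Token 3: literal('M'). Output: "MCM"
Token 4: backref(off=2, len=1). Copied 'C' from pos 1. Output: "MCMC"
Token 5: backref(off=3, len=4) (overlapping!). Copied 'CMCC' from pos 1. Output: "MCMCCMCC"
Token 6: backref(off=3, len=3). Copied 'MCC' from pos 5. Output: "MCMCCMCCMCC"
Token 7: backref(off=5, len=1). Copied 'C' from pos 6. Output: "MCMCCMCCMCCC"
Token 8: backref(off=2, len=2). Copied 'CC' from pos 10. Output: "MCMCCMCCMCCCCC"
Token 9: literal('E'). Output: "MCMCCMCCMCCCCCE"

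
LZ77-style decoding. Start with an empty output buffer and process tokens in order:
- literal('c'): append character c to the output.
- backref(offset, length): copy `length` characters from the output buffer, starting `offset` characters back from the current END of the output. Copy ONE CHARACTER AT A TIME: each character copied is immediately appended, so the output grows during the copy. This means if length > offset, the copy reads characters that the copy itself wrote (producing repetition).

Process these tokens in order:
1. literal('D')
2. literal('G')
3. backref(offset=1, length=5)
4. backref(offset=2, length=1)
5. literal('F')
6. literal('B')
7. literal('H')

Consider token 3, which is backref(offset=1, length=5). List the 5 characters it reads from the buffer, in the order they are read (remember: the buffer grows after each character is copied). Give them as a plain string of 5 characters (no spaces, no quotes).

Answer: GGGGG

Derivation:
Token 1: literal('D'). Output: "D"
Token 2: literal('G'). Output: "DG"
Token 3: backref(off=1, len=5). Buffer before: "DG" (len 2)
  byte 1: read out[1]='G', append. Buffer now: "DGG"
  byte 2: read out[2]='G', append. Buffer now: "DGGG"
  byte 3: read out[3]='G', append. Buffer now: "DGGGG"
  byte 4: read out[4]='G', append. Buffer now: "DGGGGG"
  byte 5: read out[5]='G', append. Buffer now: "DGGGGGG"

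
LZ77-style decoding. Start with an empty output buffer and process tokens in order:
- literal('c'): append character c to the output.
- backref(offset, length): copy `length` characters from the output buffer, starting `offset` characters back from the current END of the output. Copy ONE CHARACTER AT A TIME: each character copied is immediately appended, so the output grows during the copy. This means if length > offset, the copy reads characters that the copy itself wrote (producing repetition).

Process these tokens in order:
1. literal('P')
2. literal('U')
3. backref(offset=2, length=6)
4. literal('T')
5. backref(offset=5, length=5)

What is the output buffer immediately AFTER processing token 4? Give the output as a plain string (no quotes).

Answer: PUPUPUPUT

Derivation:
Token 1: literal('P'). Output: "P"
Token 2: literal('U'). Output: "PU"
Token 3: backref(off=2, len=6) (overlapping!). Copied 'PUPUPU' from pos 0. Output: "PUPUPUPU"
Token 4: literal('T'). Output: "PUPUPUPUT"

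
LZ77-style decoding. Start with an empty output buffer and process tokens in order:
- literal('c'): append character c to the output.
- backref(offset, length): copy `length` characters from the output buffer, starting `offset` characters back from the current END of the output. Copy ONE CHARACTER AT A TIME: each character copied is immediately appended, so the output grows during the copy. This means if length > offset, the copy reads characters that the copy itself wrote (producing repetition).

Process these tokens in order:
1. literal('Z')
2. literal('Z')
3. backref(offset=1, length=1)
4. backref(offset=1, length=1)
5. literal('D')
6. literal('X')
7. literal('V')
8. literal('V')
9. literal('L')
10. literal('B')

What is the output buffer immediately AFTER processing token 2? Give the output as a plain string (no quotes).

Answer: ZZ

Derivation:
Token 1: literal('Z'). Output: "Z"
Token 2: literal('Z'). Output: "ZZ"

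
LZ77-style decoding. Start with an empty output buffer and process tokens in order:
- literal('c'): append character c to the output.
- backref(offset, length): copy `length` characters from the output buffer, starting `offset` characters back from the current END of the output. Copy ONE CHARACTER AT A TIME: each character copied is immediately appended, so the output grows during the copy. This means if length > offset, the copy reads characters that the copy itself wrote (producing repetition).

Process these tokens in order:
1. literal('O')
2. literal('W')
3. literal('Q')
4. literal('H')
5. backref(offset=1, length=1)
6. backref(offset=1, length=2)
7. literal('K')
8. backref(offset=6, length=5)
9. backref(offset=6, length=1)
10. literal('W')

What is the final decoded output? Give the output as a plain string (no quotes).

Answer: OWQHHHHKQHHHHKW

Derivation:
Token 1: literal('O'). Output: "O"
Token 2: literal('W'). Output: "OW"
Token 3: literal('Q'). Output: "OWQ"
Token 4: literal('H'). Output: "OWQH"
Token 5: backref(off=1, len=1). Copied 'H' from pos 3. Output: "OWQHH"
Token 6: backref(off=1, len=2) (overlapping!). Copied 'HH' from pos 4. Output: "OWQHHHH"
Token 7: literal('K'). Output: "OWQHHHHK"
Token 8: backref(off=6, len=5). Copied 'QHHHH' from pos 2. Output: "OWQHHHHKQHHHH"
Token 9: backref(off=6, len=1). Copied 'K' from pos 7. Output: "OWQHHHHKQHHHHK"
Token 10: literal('W'). Output: "OWQHHHHKQHHHHKW"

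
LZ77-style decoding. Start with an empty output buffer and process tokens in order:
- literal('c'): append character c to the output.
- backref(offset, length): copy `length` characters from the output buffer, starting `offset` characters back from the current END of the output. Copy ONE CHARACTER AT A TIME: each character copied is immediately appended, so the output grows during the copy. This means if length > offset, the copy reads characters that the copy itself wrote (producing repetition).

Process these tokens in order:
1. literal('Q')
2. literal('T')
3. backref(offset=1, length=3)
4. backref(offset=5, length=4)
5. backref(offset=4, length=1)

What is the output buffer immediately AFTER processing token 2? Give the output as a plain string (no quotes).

Answer: QT

Derivation:
Token 1: literal('Q'). Output: "Q"
Token 2: literal('T'). Output: "QT"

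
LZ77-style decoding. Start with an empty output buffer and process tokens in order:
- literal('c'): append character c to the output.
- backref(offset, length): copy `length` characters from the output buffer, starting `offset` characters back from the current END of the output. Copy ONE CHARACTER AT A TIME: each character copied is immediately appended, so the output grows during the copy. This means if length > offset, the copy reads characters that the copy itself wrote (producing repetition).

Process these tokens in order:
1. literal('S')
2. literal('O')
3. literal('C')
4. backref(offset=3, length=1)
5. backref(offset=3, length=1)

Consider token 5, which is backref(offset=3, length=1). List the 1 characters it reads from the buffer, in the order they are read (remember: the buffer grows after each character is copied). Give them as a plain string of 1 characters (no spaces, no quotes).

Answer: O

Derivation:
Token 1: literal('S'). Output: "S"
Token 2: literal('O'). Output: "SO"
Token 3: literal('C'). Output: "SOC"
Token 4: backref(off=3, len=1). Copied 'S' from pos 0. Output: "SOCS"
Token 5: backref(off=3, len=1). Buffer before: "SOCS" (len 4)
  byte 1: read out[1]='O', append. Buffer now: "SOCSO"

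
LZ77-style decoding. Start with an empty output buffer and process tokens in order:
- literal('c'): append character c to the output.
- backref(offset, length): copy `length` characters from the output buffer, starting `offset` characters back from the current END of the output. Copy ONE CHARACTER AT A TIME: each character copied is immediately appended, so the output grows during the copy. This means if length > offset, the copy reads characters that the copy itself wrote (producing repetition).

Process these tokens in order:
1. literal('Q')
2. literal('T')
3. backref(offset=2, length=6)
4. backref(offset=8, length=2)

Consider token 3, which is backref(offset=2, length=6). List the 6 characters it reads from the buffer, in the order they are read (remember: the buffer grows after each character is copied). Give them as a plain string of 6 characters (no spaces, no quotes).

Token 1: literal('Q'). Output: "Q"
Token 2: literal('T'). Output: "QT"
Token 3: backref(off=2, len=6). Buffer before: "QT" (len 2)
  byte 1: read out[0]='Q', append. Buffer now: "QTQ"
  byte 2: read out[1]='T', append. Buffer now: "QTQT"
  byte 3: read out[2]='Q', append. Buffer now: "QTQTQ"
  byte 4: read out[3]='T', append. Buffer now: "QTQTQT"
  byte 5: read out[4]='Q', append. Buffer now: "QTQTQTQ"
  byte 6: read out[5]='T', append. Buffer now: "QTQTQTQT"

Answer: QTQTQT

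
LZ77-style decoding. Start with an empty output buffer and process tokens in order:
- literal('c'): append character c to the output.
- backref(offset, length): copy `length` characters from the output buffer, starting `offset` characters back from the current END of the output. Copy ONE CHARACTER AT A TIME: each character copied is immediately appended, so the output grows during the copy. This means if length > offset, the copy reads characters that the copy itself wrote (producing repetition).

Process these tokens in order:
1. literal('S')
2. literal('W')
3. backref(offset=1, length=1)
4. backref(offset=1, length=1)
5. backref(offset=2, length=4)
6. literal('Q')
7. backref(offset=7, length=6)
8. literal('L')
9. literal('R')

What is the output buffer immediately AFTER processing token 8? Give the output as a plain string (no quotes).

Answer: SWWWWWWWQWWWWWWL

Derivation:
Token 1: literal('S'). Output: "S"
Token 2: literal('W'). Output: "SW"
Token 3: backref(off=1, len=1). Copied 'W' from pos 1. Output: "SWW"
Token 4: backref(off=1, len=1). Copied 'W' from pos 2. Output: "SWWW"
Token 5: backref(off=2, len=4) (overlapping!). Copied 'WWWW' from pos 2. Output: "SWWWWWWW"
Token 6: literal('Q'). Output: "SWWWWWWWQ"
Token 7: backref(off=7, len=6). Copied 'WWWWWW' from pos 2. Output: "SWWWWWWWQWWWWWW"
Token 8: literal('L'). Output: "SWWWWWWWQWWWWWWL"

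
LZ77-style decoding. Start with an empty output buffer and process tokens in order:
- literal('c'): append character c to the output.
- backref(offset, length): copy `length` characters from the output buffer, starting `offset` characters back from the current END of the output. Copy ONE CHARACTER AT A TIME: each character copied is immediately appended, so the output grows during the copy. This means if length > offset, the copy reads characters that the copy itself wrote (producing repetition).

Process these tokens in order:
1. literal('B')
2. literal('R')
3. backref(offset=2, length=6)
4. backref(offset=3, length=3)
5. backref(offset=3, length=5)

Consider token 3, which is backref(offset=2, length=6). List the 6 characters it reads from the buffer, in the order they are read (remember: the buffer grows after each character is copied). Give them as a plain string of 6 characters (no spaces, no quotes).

Answer: BRBRBR

Derivation:
Token 1: literal('B'). Output: "B"
Token 2: literal('R'). Output: "BR"
Token 3: backref(off=2, len=6). Buffer before: "BR" (len 2)
  byte 1: read out[0]='B', append. Buffer now: "BRB"
  byte 2: read out[1]='R', append. Buffer now: "BRBR"
  byte 3: read out[2]='B', append. Buffer now: "BRBRB"
  byte 4: read out[3]='R', append. Buffer now: "BRBRBR"
  byte 5: read out[4]='B', append. Buffer now: "BRBRBRB"
  byte 6: read out[5]='R', append. Buffer now: "BRBRBRBR"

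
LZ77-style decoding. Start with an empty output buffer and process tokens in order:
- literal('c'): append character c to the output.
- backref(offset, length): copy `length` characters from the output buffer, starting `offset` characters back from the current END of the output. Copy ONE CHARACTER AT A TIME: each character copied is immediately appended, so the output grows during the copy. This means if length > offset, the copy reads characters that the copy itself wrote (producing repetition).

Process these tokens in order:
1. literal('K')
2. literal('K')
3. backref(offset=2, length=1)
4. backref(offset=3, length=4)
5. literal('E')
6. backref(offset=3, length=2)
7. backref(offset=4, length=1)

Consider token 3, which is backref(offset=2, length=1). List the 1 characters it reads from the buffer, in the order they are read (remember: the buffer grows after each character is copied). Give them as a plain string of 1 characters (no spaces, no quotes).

Token 1: literal('K'). Output: "K"
Token 2: literal('K'). Output: "KK"
Token 3: backref(off=2, len=1). Buffer before: "KK" (len 2)
  byte 1: read out[0]='K', append. Buffer now: "KKK"

Answer: K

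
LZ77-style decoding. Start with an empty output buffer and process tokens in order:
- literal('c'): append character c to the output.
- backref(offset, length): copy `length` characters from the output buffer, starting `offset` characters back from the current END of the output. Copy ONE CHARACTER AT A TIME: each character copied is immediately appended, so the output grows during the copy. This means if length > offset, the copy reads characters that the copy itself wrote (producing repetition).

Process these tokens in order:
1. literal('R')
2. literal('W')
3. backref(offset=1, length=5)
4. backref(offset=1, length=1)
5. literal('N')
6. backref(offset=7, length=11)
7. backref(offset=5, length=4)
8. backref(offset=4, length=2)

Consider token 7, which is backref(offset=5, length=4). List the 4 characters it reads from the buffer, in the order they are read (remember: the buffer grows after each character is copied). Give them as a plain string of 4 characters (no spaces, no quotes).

Answer: NWWW

Derivation:
Token 1: literal('R'). Output: "R"
Token 2: literal('W'). Output: "RW"
Token 3: backref(off=1, len=5) (overlapping!). Copied 'WWWWW' from pos 1. Output: "RWWWWWW"
Token 4: backref(off=1, len=1). Copied 'W' from pos 6. Output: "RWWWWWWW"
Token 5: literal('N'). Output: "RWWWWWWWN"
Token 6: backref(off=7, len=11) (overlapping!). Copied 'WWWWWWNWWWW' from pos 2. Output: "RWWWWWWWNWWWWWWNWWWW"
Token 7: backref(off=5, len=4). Buffer before: "RWWWWWWWNWWWWWWNWWWW" (len 20)
  byte 1: read out[15]='N', append. Buffer now: "RWWWWWWWNWWWWWWNWWWWN"
  byte 2: read out[16]='W', append. Buffer now: "RWWWWWWWNWWWWWWNWWWWNW"
  byte 3: read out[17]='W', append. Buffer now: "RWWWWWWWNWWWWWWNWWWWNWW"
  byte 4: read out[18]='W', append. Buffer now: "RWWWWWWWNWWWWWWNWWWWNWWW"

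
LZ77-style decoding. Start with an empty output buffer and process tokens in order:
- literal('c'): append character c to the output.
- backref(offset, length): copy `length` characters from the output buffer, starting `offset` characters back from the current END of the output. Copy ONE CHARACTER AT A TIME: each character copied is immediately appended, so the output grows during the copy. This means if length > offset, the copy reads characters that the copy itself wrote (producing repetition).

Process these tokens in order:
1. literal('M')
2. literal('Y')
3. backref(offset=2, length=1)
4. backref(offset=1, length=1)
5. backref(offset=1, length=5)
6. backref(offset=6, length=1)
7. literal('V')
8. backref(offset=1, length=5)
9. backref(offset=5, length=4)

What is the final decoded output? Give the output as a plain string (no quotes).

Answer: MYMMMMMMMMVVVVVVVVVV

Derivation:
Token 1: literal('M'). Output: "M"
Token 2: literal('Y'). Output: "MY"
Token 3: backref(off=2, len=1). Copied 'M' from pos 0. Output: "MYM"
Token 4: backref(off=1, len=1). Copied 'M' from pos 2. Output: "MYMM"
Token 5: backref(off=1, len=5) (overlapping!). Copied 'MMMMM' from pos 3. Output: "MYMMMMMMM"
Token 6: backref(off=6, len=1). Copied 'M' from pos 3. Output: "MYMMMMMMMM"
Token 7: literal('V'). Output: "MYMMMMMMMMV"
Token 8: backref(off=1, len=5) (overlapping!). Copied 'VVVVV' from pos 10. Output: "MYMMMMMMMMVVVVVV"
Token 9: backref(off=5, len=4). Copied 'VVVV' from pos 11. Output: "MYMMMMMMMMVVVVVVVVVV"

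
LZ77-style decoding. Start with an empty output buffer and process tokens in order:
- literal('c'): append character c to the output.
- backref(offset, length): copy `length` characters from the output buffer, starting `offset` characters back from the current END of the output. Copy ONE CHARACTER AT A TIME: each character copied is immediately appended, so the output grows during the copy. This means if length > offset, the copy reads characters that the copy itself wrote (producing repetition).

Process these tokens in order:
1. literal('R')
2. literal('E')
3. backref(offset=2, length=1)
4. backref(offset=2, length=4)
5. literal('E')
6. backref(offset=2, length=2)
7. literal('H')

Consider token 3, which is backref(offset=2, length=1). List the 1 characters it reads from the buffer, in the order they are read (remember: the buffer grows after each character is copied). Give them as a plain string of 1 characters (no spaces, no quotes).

Token 1: literal('R'). Output: "R"
Token 2: literal('E'). Output: "RE"
Token 3: backref(off=2, len=1). Buffer before: "RE" (len 2)
  byte 1: read out[0]='R', append. Buffer now: "RER"

Answer: R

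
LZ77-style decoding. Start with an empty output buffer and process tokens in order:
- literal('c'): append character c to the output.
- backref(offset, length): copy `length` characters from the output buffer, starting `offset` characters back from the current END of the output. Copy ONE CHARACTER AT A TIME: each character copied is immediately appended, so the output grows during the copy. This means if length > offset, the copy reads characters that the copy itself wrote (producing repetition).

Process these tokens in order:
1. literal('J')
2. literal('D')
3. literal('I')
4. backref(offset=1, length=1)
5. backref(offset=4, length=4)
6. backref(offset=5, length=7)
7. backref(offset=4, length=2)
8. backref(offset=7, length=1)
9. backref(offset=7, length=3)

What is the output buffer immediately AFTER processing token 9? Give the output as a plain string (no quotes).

Answer: JDIIJDIIIJDIIIJIIDIII

Derivation:
Token 1: literal('J'). Output: "J"
Token 2: literal('D'). Output: "JD"
Token 3: literal('I'). Output: "JDI"
Token 4: backref(off=1, len=1). Copied 'I' from pos 2. Output: "JDII"
Token 5: backref(off=4, len=4). Copied 'JDII' from pos 0. Output: "JDIIJDII"
Token 6: backref(off=5, len=7) (overlapping!). Copied 'IJDIIIJ' from pos 3. Output: "JDIIJDIIIJDIIIJ"
Token 7: backref(off=4, len=2). Copied 'II' from pos 11. Output: "JDIIJDIIIJDIIIJII"
Token 8: backref(off=7, len=1). Copied 'D' from pos 10. Output: "JDIIJDIIIJDIIIJIID"
Token 9: backref(off=7, len=3). Copied 'III' from pos 11. Output: "JDIIJDIIIJDIIIJIIDIII"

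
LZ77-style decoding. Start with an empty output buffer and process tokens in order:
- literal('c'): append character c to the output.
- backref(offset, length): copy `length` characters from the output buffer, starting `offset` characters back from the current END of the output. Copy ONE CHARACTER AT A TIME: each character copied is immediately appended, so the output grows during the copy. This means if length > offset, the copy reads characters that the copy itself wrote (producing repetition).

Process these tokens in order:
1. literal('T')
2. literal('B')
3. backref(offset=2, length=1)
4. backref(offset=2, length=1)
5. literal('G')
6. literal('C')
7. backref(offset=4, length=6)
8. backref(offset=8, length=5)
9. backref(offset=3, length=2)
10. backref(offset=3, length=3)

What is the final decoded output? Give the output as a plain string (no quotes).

Token 1: literal('T'). Output: "T"
Token 2: literal('B'). Output: "TB"
Token 3: backref(off=2, len=1). Copied 'T' from pos 0. Output: "TBT"
Token 4: backref(off=2, len=1). Copied 'B' from pos 1. Output: "TBTB"
Token 5: literal('G'). Output: "TBTBG"
Token 6: literal('C'). Output: "TBTBGC"
Token 7: backref(off=4, len=6) (overlapping!). Copied 'TBGCTB' from pos 2. Output: "TBTBGCTBGCTB"
Token 8: backref(off=8, len=5). Copied 'GCTBG' from pos 4. Output: "TBTBGCTBGCTBGCTBG"
Token 9: backref(off=3, len=2). Copied 'TB' from pos 14. Output: "TBTBGCTBGCTBGCTBGTB"
Token 10: backref(off=3, len=3). Copied 'GTB' from pos 16. Output: "TBTBGCTBGCTBGCTBGTBGTB"

Answer: TBTBGCTBGCTBGCTBGTBGTB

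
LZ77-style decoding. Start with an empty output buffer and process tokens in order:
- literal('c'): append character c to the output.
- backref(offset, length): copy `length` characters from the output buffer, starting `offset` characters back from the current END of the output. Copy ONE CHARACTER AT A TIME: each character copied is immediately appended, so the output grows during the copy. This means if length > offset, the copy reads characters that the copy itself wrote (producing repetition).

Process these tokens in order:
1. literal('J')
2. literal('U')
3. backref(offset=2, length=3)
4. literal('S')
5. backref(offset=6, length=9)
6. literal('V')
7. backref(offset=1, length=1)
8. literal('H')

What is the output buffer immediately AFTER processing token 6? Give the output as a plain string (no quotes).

Token 1: literal('J'). Output: "J"
Token 2: literal('U'). Output: "JU"
Token 3: backref(off=2, len=3) (overlapping!). Copied 'JUJ' from pos 0. Output: "JUJUJ"
Token 4: literal('S'). Output: "JUJUJS"
Token 5: backref(off=6, len=9) (overlapping!). Copied 'JUJUJSJUJ' from pos 0. Output: "JUJUJSJUJUJSJUJ"
Token 6: literal('V'). Output: "JUJUJSJUJUJSJUJV"

Answer: JUJUJSJUJUJSJUJV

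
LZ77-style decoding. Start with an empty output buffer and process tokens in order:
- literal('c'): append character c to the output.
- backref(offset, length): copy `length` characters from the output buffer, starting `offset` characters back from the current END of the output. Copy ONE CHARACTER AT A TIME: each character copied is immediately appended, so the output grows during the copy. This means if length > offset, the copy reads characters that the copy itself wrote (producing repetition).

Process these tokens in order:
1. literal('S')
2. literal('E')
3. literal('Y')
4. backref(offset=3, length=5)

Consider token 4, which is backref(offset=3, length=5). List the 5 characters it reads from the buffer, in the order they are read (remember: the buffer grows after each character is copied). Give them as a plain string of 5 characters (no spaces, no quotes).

Answer: SEYSE

Derivation:
Token 1: literal('S'). Output: "S"
Token 2: literal('E'). Output: "SE"
Token 3: literal('Y'). Output: "SEY"
Token 4: backref(off=3, len=5). Buffer before: "SEY" (len 3)
  byte 1: read out[0]='S', append. Buffer now: "SEYS"
  byte 2: read out[1]='E', append. Buffer now: "SEYSE"
  byte 3: read out[2]='Y', append. Buffer now: "SEYSEY"
  byte 4: read out[3]='S', append. Buffer now: "SEYSEYS"
  byte 5: read out[4]='E', append. Buffer now: "SEYSEYSE"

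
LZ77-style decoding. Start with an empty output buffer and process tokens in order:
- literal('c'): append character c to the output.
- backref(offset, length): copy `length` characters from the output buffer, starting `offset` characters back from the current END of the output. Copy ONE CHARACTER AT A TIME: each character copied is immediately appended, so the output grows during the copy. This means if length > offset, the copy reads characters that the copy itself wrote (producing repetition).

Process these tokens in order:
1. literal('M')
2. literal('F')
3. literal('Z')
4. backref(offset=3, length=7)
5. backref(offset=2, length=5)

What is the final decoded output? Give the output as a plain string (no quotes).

Token 1: literal('M'). Output: "M"
Token 2: literal('F'). Output: "MF"
Token 3: literal('Z'). Output: "MFZ"
Token 4: backref(off=3, len=7) (overlapping!). Copied 'MFZMFZM' from pos 0. Output: "MFZMFZMFZM"
Token 5: backref(off=2, len=5) (overlapping!). Copied 'ZMZMZ' from pos 8. Output: "MFZMFZMFZMZMZMZ"

Answer: MFZMFZMFZMZMZMZ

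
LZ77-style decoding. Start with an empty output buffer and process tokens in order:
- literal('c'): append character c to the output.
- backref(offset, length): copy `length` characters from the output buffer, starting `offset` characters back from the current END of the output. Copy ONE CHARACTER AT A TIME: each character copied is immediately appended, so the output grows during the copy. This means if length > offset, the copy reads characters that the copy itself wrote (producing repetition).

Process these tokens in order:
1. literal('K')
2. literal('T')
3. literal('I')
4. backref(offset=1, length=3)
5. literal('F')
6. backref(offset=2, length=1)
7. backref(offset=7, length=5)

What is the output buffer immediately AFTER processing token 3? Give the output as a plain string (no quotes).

Answer: KTI

Derivation:
Token 1: literal('K'). Output: "K"
Token 2: literal('T'). Output: "KT"
Token 3: literal('I'). Output: "KTI"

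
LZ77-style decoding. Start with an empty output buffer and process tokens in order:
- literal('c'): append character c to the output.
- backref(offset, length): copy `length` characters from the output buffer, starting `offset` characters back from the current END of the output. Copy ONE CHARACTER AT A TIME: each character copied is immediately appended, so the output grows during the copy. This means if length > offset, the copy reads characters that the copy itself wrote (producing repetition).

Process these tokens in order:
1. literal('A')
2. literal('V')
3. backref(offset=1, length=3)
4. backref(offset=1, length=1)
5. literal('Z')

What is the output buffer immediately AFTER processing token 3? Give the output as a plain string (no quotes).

Token 1: literal('A'). Output: "A"
Token 2: literal('V'). Output: "AV"
Token 3: backref(off=1, len=3) (overlapping!). Copied 'VVV' from pos 1. Output: "AVVVV"

Answer: AVVVV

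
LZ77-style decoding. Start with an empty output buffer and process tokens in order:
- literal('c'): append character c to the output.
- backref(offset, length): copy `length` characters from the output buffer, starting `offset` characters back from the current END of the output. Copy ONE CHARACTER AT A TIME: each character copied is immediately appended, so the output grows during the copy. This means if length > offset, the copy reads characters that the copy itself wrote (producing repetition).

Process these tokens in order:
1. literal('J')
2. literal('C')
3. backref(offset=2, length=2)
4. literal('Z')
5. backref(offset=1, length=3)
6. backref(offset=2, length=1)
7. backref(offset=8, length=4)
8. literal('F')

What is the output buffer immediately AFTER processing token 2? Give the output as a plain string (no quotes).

Token 1: literal('J'). Output: "J"
Token 2: literal('C'). Output: "JC"

Answer: JC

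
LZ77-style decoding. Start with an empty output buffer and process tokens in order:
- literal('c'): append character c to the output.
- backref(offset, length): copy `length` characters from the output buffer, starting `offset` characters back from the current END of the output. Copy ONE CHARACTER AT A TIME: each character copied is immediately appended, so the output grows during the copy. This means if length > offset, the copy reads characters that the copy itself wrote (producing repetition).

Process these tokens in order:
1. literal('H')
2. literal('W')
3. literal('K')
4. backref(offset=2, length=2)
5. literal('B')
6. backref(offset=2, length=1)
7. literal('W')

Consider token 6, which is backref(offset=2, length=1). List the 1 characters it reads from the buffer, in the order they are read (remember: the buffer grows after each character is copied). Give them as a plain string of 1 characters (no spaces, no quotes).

Answer: K

Derivation:
Token 1: literal('H'). Output: "H"
Token 2: literal('W'). Output: "HW"
Token 3: literal('K'). Output: "HWK"
Token 4: backref(off=2, len=2). Copied 'WK' from pos 1. Output: "HWKWK"
Token 5: literal('B'). Output: "HWKWKB"
Token 6: backref(off=2, len=1). Buffer before: "HWKWKB" (len 6)
  byte 1: read out[4]='K', append. Buffer now: "HWKWKBK"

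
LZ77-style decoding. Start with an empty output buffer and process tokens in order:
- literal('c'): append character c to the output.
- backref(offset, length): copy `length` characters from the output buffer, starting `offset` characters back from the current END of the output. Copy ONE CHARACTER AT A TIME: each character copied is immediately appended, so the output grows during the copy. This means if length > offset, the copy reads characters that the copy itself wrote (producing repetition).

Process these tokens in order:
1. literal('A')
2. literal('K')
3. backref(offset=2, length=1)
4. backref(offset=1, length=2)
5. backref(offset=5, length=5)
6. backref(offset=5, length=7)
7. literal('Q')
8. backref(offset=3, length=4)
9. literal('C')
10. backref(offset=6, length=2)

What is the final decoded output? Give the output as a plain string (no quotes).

Token 1: literal('A'). Output: "A"
Token 2: literal('K'). Output: "AK"
Token 3: backref(off=2, len=1). Copied 'A' from pos 0. Output: "AKA"
Token 4: backref(off=1, len=2) (overlapping!). Copied 'AA' from pos 2. Output: "AKAAA"
Token 5: backref(off=5, len=5). Copied 'AKAAA' from pos 0. Output: "AKAAAAKAAA"
Token 6: backref(off=5, len=7) (overlapping!). Copied 'AKAAAAK' from pos 5. Output: "AKAAAAKAAAAKAAAAK"
Token 7: literal('Q'). Output: "AKAAAAKAAAAKAAAAKQ"
Token 8: backref(off=3, len=4) (overlapping!). Copied 'AKQA' from pos 15. Output: "AKAAAAKAAAAKAAAAKQAKQA"
Token 9: literal('C'). Output: "AKAAAAKAAAAKAAAAKQAKQAC"
Token 10: backref(off=6, len=2). Copied 'QA' from pos 17. Output: "AKAAAAKAAAAKAAAAKQAKQACQA"

Answer: AKAAAAKAAAAKAAAAKQAKQACQA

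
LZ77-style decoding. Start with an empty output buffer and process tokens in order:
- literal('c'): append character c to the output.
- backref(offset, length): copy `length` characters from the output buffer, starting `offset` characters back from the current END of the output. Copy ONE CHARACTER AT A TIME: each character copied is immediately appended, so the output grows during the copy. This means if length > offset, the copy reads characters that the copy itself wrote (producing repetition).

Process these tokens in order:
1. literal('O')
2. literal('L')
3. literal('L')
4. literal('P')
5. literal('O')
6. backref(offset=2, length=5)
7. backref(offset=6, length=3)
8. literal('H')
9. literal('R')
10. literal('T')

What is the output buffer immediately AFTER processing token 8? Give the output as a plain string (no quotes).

Answer: OLLPOPOPOPOPOH

Derivation:
Token 1: literal('O'). Output: "O"
Token 2: literal('L'). Output: "OL"
Token 3: literal('L'). Output: "OLL"
Token 4: literal('P'). Output: "OLLP"
Token 5: literal('O'). Output: "OLLPO"
Token 6: backref(off=2, len=5) (overlapping!). Copied 'POPOP' from pos 3. Output: "OLLPOPOPOP"
Token 7: backref(off=6, len=3). Copied 'OPO' from pos 4. Output: "OLLPOPOPOPOPO"
Token 8: literal('H'). Output: "OLLPOPOPOPOPOH"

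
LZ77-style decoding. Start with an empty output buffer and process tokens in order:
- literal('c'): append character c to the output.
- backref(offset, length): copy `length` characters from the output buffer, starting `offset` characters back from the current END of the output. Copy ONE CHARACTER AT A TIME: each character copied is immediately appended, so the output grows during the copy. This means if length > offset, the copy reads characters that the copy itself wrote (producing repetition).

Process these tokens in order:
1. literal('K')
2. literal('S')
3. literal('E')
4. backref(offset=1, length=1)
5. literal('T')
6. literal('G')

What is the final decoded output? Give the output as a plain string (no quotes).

Token 1: literal('K'). Output: "K"
Token 2: literal('S'). Output: "KS"
Token 3: literal('E'). Output: "KSE"
Token 4: backref(off=1, len=1). Copied 'E' from pos 2. Output: "KSEE"
Token 5: literal('T'). Output: "KSEET"
Token 6: literal('G'). Output: "KSEETG"

Answer: KSEETG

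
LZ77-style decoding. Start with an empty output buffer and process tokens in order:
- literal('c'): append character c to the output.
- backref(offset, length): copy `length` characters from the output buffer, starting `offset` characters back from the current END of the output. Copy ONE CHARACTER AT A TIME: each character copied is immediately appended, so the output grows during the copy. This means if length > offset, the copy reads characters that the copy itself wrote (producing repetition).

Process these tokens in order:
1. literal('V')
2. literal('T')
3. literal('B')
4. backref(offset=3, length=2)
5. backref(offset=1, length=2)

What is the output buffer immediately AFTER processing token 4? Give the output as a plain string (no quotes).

Token 1: literal('V'). Output: "V"
Token 2: literal('T'). Output: "VT"
Token 3: literal('B'). Output: "VTB"
Token 4: backref(off=3, len=2). Copied 'VT' from pos 0. Output: "VTBVT"

Answer: VTBVT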